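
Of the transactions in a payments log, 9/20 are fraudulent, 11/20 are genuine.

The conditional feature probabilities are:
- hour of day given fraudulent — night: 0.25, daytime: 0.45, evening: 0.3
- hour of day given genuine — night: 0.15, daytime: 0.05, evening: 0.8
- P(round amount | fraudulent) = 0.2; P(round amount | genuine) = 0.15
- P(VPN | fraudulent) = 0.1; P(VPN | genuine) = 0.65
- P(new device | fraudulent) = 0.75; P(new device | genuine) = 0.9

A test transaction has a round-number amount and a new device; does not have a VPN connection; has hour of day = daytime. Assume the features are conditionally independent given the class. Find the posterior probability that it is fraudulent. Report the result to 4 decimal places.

fraudulent: 0.45 × 0.45 × 0.2 × (1−0.1) × 0.75 = 0.0273375
genuine: 0.55 × 0.05 × 0.15 × (1−0.65) × 0.9 = 0.001299375
P(fraudulent | x) = 0.0273375 / 0.028636875 ≈ 0.9546

0.9546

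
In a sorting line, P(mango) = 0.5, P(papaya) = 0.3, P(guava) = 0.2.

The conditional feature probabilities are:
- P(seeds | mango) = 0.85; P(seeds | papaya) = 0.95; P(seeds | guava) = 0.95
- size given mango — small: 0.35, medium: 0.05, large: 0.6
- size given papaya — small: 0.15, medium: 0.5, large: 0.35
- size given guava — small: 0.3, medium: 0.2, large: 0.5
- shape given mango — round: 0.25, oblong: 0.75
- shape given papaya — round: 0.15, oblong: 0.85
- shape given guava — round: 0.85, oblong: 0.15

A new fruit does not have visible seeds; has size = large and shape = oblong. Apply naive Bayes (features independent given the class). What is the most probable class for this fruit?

mango: 0.5 × (1−0.85) × 0.6 × 0.75 = 0.03375
papaya: 0.3 × (1−0.95) × 0.35 × 0.85 = 0.0044625
guava: 0.2 × (1−0.95) × 0.5 × 0.15 = 0.00075
Highest score → mango.

mango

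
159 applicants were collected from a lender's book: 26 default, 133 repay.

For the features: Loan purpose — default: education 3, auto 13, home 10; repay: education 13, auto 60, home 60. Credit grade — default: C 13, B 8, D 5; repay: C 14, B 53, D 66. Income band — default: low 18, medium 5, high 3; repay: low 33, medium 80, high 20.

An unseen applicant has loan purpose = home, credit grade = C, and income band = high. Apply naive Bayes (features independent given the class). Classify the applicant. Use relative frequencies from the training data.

default: (26/159) × (10/26) × (13/26) × (3/26) ≈ 0.00362845
repay: (133/159) × (60/133) × (14/133) × (20/133) ≈ 0.00597323
Highest score → repay.

repay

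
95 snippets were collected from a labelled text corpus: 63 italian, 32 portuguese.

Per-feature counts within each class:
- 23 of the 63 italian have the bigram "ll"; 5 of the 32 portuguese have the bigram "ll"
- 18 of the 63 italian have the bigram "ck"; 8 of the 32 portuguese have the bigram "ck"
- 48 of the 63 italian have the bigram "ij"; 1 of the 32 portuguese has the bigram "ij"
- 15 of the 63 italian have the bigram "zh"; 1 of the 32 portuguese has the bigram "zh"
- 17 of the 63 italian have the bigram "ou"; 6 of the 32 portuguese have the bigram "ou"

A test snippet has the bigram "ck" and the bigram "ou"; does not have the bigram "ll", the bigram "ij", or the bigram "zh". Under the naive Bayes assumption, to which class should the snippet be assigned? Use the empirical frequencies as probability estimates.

italian: (63/95) × (40/63) × (18/63) × (15/63) × (48/63) × (17/63) ≈ 0.00588882
portuguese: (32/95) × (27/32) × (8/32) × (31/32) × (31/32) × (6/32) ≈ 0.0125027
Highest score → portuguese.

portuguese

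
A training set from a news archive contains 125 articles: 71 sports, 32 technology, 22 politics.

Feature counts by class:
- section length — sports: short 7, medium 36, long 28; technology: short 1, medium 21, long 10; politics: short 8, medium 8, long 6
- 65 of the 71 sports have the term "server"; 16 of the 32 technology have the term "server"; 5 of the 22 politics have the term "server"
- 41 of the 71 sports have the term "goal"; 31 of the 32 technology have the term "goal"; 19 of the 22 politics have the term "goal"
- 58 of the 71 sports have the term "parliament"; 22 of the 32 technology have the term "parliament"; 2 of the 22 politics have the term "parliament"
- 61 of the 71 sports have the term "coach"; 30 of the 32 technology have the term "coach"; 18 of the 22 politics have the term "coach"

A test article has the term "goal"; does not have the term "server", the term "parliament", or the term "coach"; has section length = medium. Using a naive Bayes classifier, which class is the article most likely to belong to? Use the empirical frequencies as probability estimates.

sports: (71/125) × (36/71) × (6/71) × (41/71) × (13/71) × (10/71) ≈ 0.000362441
technology: (32/125) × (21/32) × (16/32) × (31/32) × (10/32) × (2/32) = 0.00158935546875
politics: (22/125) × (8/22) × (17/22) × (19/22) × (20/22) × (4/22) ≈ 0.00705963
Highest score → politics.

politics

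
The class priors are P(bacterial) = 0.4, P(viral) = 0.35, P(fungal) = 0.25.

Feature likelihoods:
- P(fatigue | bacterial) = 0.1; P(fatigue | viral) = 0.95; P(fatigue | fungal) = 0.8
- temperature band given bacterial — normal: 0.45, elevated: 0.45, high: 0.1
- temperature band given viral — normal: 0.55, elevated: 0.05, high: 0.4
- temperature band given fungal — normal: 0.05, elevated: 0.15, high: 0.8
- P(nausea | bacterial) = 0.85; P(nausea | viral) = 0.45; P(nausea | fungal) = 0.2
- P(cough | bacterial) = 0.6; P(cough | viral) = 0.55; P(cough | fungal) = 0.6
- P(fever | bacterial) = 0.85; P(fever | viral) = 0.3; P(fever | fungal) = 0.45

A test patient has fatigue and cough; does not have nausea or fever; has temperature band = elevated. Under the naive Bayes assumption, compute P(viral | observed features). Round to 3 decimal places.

0.301

bacterial: 0.4 × 0.1 × 0.45 × (1−0.85) × 0.6 × (1−0.85) = 0.000243
viral: 0.35 × 0.95 × 0.05 × (1−0.45) × 0.55 × (1−0.3) = 0.00352034375
fungal: 0.25 × 0.8 × 0.15 × (1−0.2) × 0.6 × (1−0.45) = 0.00792
P(viral | x) = 0.00352034375 / 0.01168334375 ≈ 0.301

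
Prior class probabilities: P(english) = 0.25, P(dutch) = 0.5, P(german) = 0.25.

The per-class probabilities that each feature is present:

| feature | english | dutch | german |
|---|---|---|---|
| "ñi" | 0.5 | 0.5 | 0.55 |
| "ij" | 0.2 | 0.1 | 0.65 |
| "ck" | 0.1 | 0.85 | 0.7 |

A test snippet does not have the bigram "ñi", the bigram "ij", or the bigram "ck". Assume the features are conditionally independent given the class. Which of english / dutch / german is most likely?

english

english: 0.25 × (1−0.5) × (1−0.2) × (1−0.1) = 0.09
dutch: 0.5 × (1−0.5) × (1−0.1) × (1−0.85) = 0.03375
german: 0.25 × (1−0.55) × (1−0.65) × (1−0.7) = 0.0118125
Highest score → english.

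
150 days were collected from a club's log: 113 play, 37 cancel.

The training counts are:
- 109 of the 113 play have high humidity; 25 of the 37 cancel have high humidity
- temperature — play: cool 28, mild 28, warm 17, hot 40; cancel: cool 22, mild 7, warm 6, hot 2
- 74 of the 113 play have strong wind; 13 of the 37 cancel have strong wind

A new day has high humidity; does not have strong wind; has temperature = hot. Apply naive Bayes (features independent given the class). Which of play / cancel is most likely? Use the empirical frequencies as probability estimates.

play: (113/150) × (109/113) × (40/113) × (39/113) ≈ 0.0887775
cancel: (37/150) × (25/37) × (2/37) × (24/37) ≈ 0.00584368
Highest score → play.

play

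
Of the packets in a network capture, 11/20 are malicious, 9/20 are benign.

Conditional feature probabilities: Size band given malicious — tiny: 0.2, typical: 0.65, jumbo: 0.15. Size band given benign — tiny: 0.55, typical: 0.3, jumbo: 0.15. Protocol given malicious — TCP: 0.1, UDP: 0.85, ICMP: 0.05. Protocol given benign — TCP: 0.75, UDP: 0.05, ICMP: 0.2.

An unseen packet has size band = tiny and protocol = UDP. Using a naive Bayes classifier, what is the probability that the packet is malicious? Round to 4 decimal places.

malicious: 0.55 × 0.2 × 0.85 = 0.0935
benign: 0.45 × 0.55 × 0.05 = 0.012375
P(malicious | x) = 0.0935 / 0.105875 ≈ 0.8831

0.8831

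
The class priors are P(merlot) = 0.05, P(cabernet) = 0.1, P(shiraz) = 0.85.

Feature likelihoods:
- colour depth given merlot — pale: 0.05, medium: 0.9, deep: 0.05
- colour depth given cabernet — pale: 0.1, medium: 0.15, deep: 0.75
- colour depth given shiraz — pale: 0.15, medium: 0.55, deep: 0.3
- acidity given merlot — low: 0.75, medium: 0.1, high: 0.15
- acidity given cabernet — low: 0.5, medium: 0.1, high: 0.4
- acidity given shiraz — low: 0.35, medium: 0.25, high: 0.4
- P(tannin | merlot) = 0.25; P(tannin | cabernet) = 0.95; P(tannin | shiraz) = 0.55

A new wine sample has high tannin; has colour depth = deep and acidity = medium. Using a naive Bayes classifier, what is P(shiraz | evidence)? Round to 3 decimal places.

merlot: 0.05 × 0.05 × 0.1 × 0.25 = 0.0000625
cabernet: 0.1 × 0.75 × 0.1 × 0.95 = 0.007125
shiraz: 0.85 × 0.3 × 0.25 × 0.55 = 0.0350625
P(shiraz | x) = 0.0350625 / 0.04225 ≈ 0.830

0.830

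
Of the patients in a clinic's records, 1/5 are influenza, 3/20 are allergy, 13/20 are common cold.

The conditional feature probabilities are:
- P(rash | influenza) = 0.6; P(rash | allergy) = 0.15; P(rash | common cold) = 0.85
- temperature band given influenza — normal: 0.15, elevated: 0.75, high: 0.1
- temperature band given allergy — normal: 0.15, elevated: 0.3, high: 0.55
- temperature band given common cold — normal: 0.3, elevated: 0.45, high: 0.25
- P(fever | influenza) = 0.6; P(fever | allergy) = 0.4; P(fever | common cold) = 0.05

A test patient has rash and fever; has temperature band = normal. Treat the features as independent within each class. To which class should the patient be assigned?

influenza: 0.2 × 0.6 × 0.15 × 0.6 = 0.0108
allergy: 0.15 × 0.15 × 0.15 × 0.4 = 0.00135
common cold: 0.65 × 0.85 × 0.3 × 0.05 = 0.0082875
Highest score → influenza.

influenza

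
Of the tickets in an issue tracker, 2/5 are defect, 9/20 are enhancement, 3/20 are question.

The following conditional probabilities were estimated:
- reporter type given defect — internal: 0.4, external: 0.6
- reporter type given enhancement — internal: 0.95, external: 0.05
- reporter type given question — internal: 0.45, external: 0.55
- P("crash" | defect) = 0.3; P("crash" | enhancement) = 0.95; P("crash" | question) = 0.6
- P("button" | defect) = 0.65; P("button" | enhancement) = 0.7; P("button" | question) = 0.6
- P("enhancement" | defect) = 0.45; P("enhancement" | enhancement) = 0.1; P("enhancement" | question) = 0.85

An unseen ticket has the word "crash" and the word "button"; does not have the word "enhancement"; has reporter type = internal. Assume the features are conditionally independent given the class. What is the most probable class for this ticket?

enhancement

defect: 0.4 × 0.4 × 0.3 × 0.65 × (1−0.45) = 0.01716
enhancement: 0.45 × 0.95 × 0.95 × 0.7 × (1−0.1) = 0.25585875
question: 0.15 × 0.45 × 0.6 × 0.6 × (1−0.85) = 0.003645
Highest score → enhancement.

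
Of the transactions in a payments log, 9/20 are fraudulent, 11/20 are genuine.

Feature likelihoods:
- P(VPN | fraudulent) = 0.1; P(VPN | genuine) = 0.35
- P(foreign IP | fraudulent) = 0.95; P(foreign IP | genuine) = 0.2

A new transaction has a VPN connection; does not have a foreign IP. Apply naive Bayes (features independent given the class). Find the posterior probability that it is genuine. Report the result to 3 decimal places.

fraudulent: 0.45 × 0.1 × (1−0.95) = 0.00225
genuine: 0.55 × 0.35 × (1−0.2) = 0.154
P(genuine | x) = 0.154 / 0.15625 ≈ 0.986

0.986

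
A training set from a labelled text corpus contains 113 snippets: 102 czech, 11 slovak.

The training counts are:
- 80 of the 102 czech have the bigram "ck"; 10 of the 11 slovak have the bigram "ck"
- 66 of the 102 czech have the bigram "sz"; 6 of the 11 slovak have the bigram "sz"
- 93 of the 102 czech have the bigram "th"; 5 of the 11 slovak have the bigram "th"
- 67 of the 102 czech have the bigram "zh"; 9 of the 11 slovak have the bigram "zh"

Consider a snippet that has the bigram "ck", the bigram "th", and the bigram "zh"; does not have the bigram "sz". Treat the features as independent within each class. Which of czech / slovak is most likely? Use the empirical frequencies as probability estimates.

czech: (102/113) × (80/102) × (36/102) × (93/102) × (67/102) ≈ 0.149648
slovak: (11/113) × (10/11) × (5/11) × (5/11) × (9/11) ≈ 0.0149598
Highest score → czech.

czech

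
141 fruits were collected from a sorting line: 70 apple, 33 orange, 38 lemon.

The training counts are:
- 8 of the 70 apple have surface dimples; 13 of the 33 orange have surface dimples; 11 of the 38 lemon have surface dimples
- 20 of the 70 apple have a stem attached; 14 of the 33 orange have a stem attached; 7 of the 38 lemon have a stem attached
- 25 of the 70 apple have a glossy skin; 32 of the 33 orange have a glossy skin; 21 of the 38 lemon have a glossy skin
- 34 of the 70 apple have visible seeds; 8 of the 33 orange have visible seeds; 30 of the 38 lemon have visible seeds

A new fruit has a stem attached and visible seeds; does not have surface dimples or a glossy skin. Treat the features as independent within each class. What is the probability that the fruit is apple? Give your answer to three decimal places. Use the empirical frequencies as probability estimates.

0.753

apple: (70/141) × (62/70) × (20/70) × (45/70) × (34/70) ≈ 0.0392283
orange: (33/141) × (20/33) × (14/33) × (1/33) × (8/33) ≈ 0.000442066
lemon: (38/141) × (27/38) × (7/38) × (17/38) × (30/38) ≈ 0.0124584
P(apple | x) = 0.0392283 / 0.052128766 ≈ 0.753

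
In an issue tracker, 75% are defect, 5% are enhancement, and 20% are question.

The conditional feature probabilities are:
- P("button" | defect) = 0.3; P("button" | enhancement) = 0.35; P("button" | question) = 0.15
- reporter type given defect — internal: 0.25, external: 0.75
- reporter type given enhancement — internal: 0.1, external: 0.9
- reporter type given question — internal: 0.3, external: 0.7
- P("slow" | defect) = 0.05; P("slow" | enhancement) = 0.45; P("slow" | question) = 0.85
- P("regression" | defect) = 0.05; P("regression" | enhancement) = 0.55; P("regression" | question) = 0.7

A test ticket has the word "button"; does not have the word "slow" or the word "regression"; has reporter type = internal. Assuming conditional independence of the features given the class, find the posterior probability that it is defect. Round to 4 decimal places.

defect: 0.75 × 0.3 × 0.25 × (1−0.05) × (1−0.05) = 0.050765625
enhancement: 0.05 × 0.35 × 0.1 × (1−0.45) × (1−0.55) = 0.000433125
question: 0.2 × 0.15 × 0.3 × (1−0.85) × (1−0.7) = 0.000405
P(defect | x) = 0.050765625 / 0.05160375 ≈ 0.9838

0.9838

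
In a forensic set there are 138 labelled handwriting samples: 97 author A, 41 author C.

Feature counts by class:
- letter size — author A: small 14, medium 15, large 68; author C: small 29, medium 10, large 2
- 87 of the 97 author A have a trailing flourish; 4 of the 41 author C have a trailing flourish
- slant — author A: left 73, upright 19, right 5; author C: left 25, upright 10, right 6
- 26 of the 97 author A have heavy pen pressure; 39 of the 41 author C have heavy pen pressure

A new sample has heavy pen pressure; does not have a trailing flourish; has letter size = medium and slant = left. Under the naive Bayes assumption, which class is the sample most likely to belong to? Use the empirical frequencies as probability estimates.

author C

author A: (97/138) × (15/97) × (10/97) × (73/97) × (26/97) ≈ 0.00226044
author C: (41/138) × (10/41) × (37/41) × (25/41) × (39/41) ≈ 0.0379294
Highest score → author C.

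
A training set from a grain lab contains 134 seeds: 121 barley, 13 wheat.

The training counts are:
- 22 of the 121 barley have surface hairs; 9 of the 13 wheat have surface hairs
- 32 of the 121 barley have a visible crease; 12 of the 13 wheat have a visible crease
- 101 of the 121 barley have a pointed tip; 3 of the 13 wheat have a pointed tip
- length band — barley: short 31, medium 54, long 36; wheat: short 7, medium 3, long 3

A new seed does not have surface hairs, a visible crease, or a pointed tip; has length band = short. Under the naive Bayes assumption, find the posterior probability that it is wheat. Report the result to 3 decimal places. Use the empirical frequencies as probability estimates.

0.040

barley: (121/134) × (99/121) × (89/121) × (20/121) × (31/121) ≈ 0.0230121
wheat: (13/134) × (4/13) × (1/13) × (10/13) × (7/13) ≈ 0.000951093
P(wheat | x) = 0.000951093 / 0.023963193 ≈ 0.040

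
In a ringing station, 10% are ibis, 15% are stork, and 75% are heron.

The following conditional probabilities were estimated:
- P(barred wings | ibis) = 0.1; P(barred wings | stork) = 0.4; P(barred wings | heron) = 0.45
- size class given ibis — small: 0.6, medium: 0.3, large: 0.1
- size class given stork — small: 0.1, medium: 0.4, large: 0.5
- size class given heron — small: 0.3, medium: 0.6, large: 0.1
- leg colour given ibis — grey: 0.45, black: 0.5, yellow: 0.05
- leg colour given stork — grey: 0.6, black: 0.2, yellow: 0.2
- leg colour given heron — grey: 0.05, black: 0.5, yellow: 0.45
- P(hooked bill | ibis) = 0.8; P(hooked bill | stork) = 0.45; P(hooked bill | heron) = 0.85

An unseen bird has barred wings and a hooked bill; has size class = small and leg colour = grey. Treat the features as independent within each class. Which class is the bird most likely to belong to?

ibis: 0.1 × 0.1 × 0.6 × 0.45 × 0.8 = 0.00216
stork: 0.15 × 0.4 × 0.1 × 0.6 × 0.45 = 0.00162
heron: 0.75 × 0.45 × 0.3 × 0.05 × 0.85 = 0.004303125
Highest score → heron.

heron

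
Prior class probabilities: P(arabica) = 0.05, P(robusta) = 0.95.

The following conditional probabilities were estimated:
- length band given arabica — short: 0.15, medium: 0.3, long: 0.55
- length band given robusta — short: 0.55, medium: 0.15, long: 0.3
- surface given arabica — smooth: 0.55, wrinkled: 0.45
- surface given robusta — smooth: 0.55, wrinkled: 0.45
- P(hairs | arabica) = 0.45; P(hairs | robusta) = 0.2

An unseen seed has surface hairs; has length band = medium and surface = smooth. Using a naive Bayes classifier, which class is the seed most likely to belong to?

robusta

arabica: 0.05 × 0.3 × 0.55 × 0.45 = 0.0037125
robusta: 0.95 × 0.15 × 0.55 × 0.2 = 0.015675
Highest score → robusta.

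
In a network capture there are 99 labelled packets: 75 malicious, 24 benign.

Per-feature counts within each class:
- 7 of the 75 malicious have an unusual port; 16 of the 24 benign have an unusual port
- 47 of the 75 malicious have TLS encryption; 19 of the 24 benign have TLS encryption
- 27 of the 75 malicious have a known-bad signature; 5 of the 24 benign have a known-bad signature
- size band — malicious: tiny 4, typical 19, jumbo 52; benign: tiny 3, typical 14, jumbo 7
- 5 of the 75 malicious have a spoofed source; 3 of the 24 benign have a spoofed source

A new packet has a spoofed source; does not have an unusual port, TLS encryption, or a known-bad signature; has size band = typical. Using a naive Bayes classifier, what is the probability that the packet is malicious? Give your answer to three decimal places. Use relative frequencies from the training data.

0.740

malicious: (75/99) × (68/75) × (28/75) × (48/75) × (19/75) × (5/75) ≈ 0.00277173
benign: (24/99) × (8/24) × (5/24) × (19/24) × (14/24) × (3/24) ≈ 0.000971813
P(malicious | x) = 0.00277173 / 0.003743543 ≈ 0.740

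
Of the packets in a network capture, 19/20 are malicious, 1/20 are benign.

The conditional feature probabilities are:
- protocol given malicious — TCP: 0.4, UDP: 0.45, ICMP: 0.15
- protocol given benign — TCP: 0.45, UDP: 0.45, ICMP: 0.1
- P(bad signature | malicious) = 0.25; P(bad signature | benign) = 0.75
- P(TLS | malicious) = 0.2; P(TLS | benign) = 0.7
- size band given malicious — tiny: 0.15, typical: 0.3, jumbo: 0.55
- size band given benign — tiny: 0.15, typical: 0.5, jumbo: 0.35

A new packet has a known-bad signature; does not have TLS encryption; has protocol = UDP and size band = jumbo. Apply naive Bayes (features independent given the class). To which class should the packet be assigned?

malicious

malicious: 0.95 × 0.45 × 0.25 × (1−0.2) × 0.55 = 0.047025
benign: 0.05 × 0.45 × 0.75 × (1−0.7) × 0.35 = 0.001771875
Highest score → malicious.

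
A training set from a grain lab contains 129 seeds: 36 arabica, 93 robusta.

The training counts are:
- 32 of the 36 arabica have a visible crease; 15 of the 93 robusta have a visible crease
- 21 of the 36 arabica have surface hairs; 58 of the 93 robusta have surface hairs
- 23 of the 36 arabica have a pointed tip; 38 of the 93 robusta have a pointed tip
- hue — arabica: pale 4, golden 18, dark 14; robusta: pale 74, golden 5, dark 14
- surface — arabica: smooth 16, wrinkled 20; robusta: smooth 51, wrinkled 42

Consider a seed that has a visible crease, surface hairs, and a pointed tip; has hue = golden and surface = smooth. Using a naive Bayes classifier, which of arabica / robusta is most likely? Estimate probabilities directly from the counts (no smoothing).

arabica: (36/129) × (32/36) × (21/36) × (23/36) × (18/36) × (16/36) ≈ 0.0205442
robusta: (93/129) × (15/93) × (58/93) × (38/93) × (5/93) × (51/93) ≈ 0.000873618
Highest score → arabica.

arabica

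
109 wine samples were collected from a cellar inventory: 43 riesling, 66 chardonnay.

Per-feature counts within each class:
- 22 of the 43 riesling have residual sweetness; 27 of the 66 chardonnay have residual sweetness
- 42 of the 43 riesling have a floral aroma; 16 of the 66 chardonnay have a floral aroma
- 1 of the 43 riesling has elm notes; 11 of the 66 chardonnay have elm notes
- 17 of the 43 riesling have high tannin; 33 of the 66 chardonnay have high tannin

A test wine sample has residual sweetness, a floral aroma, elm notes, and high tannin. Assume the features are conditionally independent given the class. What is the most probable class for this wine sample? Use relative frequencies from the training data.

chardonnay

riesling: (43/109) × (22/43) × (42/43) × (1/43) × (17/43) ≈ 0.00181255
chardonnay: (66/109) × (27/66) × (16/66) × (11/66) × (33/66) ≈ 0.00500417
Highest score → chardonnay.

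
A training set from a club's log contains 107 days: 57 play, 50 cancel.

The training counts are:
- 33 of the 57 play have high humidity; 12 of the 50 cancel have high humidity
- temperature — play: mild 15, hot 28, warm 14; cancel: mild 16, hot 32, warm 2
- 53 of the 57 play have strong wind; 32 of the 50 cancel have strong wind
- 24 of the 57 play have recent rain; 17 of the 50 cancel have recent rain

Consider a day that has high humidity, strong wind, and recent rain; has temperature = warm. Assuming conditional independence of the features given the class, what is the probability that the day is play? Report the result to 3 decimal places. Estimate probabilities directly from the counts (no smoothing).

0.968

play: (57/107) × (33/57) × (14/57) × (53/57) × (24/57) ≈ 0.0296566
cancel: (50/107) × (12/50) × (2/50) × (32/50) × (17/50) ≈ 0.00097615
P(play | x) = 0.0296566 / 0.03063275 ≈ 0.968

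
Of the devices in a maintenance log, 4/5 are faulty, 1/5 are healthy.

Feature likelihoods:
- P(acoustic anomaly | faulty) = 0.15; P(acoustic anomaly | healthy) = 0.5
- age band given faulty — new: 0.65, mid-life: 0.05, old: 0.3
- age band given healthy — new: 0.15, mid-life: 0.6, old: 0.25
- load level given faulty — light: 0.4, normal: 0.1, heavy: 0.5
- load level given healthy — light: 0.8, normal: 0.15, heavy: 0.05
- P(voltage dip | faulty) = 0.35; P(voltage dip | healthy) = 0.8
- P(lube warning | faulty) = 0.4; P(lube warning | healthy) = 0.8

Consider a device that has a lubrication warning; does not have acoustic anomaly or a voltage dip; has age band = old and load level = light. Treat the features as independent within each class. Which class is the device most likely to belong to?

faulty: 0.8 × (1−0.15) × 0.3 × 0.4 × (1−0.35) × 0.4 = 0.021216
healthy: 0.2 × (1−0.5) × 0.25 × 0.8 × (1−0.8) × 0.8 = 0.0032
Highest score → faulty.

faulty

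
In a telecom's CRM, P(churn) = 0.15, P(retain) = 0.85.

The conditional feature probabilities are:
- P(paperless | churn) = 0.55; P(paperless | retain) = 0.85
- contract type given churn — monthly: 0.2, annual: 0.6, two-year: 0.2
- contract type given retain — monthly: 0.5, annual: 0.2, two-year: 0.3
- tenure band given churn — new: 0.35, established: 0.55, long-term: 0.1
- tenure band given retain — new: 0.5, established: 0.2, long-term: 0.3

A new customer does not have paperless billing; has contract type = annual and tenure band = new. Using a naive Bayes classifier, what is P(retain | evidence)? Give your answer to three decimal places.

0.474

churn: 0.15 × (1−0.55) × 0.6 × 0.35 = 0.014175
retain: 0.85 × (1−0.85) × 0.2 × 0.5 = 0.01275
P(retain | x) = 0.01275 / 0.026925 ≈ 0.474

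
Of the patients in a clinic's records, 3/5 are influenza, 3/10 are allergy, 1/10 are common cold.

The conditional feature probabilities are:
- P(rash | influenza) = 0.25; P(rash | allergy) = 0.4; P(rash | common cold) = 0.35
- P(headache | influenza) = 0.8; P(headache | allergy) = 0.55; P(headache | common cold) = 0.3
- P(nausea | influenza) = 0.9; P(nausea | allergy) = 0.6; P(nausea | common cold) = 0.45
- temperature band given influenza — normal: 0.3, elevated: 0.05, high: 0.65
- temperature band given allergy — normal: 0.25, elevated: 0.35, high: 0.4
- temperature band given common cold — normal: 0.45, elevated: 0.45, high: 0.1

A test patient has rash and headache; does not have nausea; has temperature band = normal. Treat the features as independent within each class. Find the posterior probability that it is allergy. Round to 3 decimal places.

0.516

influenza: 0.6 × 0.25 × 0.8 × (1−0.9) × 0.3 = 0.0036
allergy: 0.3 × 0.4 × 0.55 × (1−0.6) × 0.25 = 0.0066
common cold: 0.1 × 0.35 × 0.3 × (1−0.45) × 0.45 = 0.00259875
P(allergy | x) = 0.0066 / 0.01279875 ≈ 0.516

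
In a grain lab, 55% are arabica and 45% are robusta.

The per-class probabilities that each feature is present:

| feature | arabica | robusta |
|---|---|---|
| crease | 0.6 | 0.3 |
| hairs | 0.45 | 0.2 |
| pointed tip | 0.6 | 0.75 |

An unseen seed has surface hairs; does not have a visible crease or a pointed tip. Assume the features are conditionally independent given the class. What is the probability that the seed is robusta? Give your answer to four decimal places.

arabica: 0.55 × (1−0.6) × 0.45 × (1−0.6) = 0.0396
robusta: 0.45 × (1−0.3) × 0.2 × (1−0.75) = 0.01575
P(robusta | x) = 0.01575 / 0.05535 ≈ 0.2846

0.2846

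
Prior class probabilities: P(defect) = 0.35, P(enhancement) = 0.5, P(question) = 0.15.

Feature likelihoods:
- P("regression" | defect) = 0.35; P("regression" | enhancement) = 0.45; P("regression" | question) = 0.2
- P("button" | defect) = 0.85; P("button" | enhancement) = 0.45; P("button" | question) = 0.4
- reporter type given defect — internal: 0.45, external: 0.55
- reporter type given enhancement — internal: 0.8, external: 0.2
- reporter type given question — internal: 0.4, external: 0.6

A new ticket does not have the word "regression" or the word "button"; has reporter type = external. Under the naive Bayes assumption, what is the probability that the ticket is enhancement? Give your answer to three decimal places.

defect: 0.35 × (1−0.35) × (1−0.85) × 0.55 = 0.01876875
enhancement: 0.5 × (1−0.45) × (1−0.45) × 0.2 = 0.03025
question: 0.15 × (1−0.2) × (1−0.4) × 0.6 = 0.0432
P(enhancement | x) = 0.03025 / 0.09221875 ≈ 0.328

0.328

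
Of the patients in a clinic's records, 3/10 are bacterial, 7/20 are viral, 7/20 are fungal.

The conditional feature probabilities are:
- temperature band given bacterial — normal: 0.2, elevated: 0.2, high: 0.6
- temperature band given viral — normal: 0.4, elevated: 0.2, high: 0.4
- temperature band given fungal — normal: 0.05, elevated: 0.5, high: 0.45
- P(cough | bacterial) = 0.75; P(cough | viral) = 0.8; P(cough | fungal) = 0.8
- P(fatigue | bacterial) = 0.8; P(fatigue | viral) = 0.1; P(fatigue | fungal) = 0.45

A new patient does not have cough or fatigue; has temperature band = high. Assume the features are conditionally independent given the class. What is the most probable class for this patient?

viral

bacterial: 0.3 × 0.6 × (1−0.75) × (1−0.8) = 0.009
viral: 0.35 × 0.4 × (1−0.8) × (1−0.1) = 0.0252
fungal: 0.35 × 0.45 × (1−0.8) × (1−0.45) = 0.017325
Highest score → viral.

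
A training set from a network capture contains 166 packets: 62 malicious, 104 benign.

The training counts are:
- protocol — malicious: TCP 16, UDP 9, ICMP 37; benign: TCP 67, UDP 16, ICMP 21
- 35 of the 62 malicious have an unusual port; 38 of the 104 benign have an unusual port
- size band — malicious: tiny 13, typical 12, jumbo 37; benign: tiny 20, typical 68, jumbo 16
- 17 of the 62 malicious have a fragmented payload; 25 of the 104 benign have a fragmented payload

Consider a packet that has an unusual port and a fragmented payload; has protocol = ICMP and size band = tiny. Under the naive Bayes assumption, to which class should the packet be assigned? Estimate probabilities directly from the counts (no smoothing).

malicious

malicious: (62/166) × (37/62) × (35/62) × (13/62) × (17/62) ≈ 0.00723401
benign: (104/166) × (21/104) × (38/104) × (20/104) × (25/104) ≈ 0.0021368
Highest score → malicious.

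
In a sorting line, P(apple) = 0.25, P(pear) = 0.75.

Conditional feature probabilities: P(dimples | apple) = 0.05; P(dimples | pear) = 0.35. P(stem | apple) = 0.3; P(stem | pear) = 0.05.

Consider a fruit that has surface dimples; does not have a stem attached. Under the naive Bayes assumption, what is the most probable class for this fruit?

apple: 0.25 × 0.05 × (1−0.3) = 0.00875
pear: 0.75 × 0.35 × (1−0.05) = 0.249375
Highest score → pear.

pear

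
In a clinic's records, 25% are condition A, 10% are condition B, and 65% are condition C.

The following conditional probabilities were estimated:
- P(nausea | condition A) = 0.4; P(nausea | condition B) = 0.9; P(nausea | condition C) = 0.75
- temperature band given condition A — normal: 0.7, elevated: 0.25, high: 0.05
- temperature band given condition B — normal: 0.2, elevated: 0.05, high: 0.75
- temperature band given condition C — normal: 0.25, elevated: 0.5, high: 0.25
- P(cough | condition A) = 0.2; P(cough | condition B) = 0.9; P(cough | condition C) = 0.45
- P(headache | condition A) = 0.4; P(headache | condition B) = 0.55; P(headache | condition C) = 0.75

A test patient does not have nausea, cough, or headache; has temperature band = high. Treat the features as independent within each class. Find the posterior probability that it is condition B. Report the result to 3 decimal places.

0.035

condition A: 0.25 × (1−0.4) × 0.05 × (1−0.2) × (1−0.4) = 0.0036
condition B: 0.1 × (1−0.9) × 0.75 × (1−0.9) × (1−0.55) = 0.0003375
condition C: 0.65 × (1−0.75) × 0.25 × (1−0.45) × (1−0.75) = 0.0055859375
P(condition B | x) = 0.0003375 / 0.0095234375 ≈ 0.035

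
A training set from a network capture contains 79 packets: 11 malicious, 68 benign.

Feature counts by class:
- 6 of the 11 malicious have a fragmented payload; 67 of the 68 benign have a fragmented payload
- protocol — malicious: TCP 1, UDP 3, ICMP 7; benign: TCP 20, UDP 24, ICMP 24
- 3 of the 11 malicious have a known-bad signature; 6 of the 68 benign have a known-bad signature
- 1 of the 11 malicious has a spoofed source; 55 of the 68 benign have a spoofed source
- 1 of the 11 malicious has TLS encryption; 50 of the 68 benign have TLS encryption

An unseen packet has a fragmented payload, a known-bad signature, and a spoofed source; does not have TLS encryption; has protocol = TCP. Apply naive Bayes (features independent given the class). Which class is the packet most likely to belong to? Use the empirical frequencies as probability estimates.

benign

malicious: (11/79) × (6/11) × (1/11) × (3/11) × (1/11) × (10/11) ≈ 0.000155623
benign: (68/79) × (67/68) × (20/68) × (6/68) × (55/68) × (18/68) ≈ 0.00471225
Highest score → benign.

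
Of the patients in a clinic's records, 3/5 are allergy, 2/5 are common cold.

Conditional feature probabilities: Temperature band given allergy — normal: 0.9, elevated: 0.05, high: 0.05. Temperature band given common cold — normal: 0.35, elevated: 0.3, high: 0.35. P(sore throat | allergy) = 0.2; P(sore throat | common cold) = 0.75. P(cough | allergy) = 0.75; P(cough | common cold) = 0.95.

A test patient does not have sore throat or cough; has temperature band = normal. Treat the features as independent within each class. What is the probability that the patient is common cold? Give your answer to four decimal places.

0.0159

allergy: 0.6 × 0.9 × (1−0.2) × (1−0.75) = 0.108
common cold: 0.4 × 0.35 × (1−0.75) × (1−0.95) = 0.00175
P(common cold | x) = 0.00175 / 0.10975 ≈ 0.0159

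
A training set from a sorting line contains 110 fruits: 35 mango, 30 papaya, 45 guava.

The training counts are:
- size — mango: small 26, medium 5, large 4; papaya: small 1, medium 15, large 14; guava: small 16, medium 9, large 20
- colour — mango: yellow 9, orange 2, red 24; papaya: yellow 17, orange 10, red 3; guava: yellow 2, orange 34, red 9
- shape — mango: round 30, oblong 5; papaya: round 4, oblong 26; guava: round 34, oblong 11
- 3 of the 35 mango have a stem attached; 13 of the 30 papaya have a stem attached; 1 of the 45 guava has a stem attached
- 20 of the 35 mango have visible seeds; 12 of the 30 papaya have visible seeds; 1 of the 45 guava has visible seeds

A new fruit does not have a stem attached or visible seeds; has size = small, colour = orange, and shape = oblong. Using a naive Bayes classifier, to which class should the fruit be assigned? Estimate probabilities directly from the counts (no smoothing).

guava

mango: (35/110) × (26/35) × (2/35) × (5/35) × (32/35) × (15/35) ≈ 0.000756049
papaya: (30/110) × (1/30) × (10/30) × (26/30) × (17/30) × (18/30) ≈ 0.000892929
guava: (45/110) × (16/45) × (34/45) × (11/45) × (44/45) × (44/45) ≈ 0.0256835
Highest score → guava.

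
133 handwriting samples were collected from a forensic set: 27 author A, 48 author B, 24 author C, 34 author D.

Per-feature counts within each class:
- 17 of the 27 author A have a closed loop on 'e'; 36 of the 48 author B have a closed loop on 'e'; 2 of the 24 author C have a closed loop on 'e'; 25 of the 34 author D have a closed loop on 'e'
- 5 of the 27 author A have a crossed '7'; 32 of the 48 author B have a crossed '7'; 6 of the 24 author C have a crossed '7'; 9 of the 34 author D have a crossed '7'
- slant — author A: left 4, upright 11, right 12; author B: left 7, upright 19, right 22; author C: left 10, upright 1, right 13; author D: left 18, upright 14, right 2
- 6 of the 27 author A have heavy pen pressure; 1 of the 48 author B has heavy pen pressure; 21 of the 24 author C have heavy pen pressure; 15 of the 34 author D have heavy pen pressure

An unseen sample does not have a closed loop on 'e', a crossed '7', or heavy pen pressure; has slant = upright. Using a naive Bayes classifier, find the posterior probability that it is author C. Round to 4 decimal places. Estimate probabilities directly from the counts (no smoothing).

author A: (27/133) × (10/27) × (22/27) × (11/27) × (21/27) ≈ 0.019413
author B: (48/133) × (12/48) × (16/48) × (19/48) × (47/48) ≈ 0.0116567
author C: (24/133) × (22/24) × (18/24) × (1/24) × (3/24) ≈ 0.000646147
author D: (34/133) × (9/34) × (25/34) × (14/34) × (19/34) ≈ 0.0114492
P(author C | x) = 0.000646147 / 0.043165047 ≈ 0.0150

0.0150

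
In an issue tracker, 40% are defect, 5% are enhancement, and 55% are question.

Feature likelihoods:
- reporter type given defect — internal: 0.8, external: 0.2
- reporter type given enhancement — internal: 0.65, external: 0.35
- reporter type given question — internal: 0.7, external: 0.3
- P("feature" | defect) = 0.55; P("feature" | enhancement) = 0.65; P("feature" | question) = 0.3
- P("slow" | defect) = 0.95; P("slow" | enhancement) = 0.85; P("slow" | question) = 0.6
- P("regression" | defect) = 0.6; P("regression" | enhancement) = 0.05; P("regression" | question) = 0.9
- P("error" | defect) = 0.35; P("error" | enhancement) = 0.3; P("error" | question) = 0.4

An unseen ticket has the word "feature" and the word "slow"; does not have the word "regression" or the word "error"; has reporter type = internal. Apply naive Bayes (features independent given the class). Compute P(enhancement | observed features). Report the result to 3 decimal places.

0.200

defect: 0.4 × 0.8 × 0.55 × 0.95 × (1−0.6) × (1−0.35) = 0.043472
enhancement: 0.05 × 0.65 × 0.65 × 0.85 × (1−0.05) × (1−0.3) = 0.01194090625
question: 0.55 × 0.7 × 0.3 × 0.6 × (1−0.9) × (1−0.4) = 0.004158
P(enhancement | x) = 0.01194090625 / 0.05957090625 ≈ 0.200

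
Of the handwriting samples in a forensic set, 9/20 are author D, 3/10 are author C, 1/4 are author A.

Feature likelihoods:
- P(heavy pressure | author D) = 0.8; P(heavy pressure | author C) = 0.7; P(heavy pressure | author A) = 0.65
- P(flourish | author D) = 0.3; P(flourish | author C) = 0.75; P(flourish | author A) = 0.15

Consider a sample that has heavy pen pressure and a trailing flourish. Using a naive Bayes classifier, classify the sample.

author D: 0.45 × 0.8 × 0.3 = 0.108
author C: 0.3 × 0.7 × 0.75 = 0.1575
author A: 0.25 × 0.65 × 0.15 = 0.024375
Highest score → author C.

author C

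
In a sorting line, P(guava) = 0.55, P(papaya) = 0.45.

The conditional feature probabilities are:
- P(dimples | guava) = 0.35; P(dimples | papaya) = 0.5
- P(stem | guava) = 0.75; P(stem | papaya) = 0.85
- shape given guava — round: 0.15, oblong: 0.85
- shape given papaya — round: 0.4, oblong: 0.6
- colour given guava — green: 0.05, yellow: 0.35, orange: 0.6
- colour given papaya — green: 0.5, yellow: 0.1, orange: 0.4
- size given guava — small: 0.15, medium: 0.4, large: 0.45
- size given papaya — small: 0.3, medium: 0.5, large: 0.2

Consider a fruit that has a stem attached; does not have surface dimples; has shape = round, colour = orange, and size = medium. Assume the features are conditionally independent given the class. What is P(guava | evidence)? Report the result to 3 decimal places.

guava: 0.55 × (1−0.35) × 0.75 × 0.15 × 0.6 × 0.4 = 0.0096525
papaya: 0.45 × (1−0.5) × 0.85 × 0.4 × 0.4 × 0.5 = 0.0153
P(guava | x) = 0.0096525 / 0.0249525 ≈ 0.387

0.387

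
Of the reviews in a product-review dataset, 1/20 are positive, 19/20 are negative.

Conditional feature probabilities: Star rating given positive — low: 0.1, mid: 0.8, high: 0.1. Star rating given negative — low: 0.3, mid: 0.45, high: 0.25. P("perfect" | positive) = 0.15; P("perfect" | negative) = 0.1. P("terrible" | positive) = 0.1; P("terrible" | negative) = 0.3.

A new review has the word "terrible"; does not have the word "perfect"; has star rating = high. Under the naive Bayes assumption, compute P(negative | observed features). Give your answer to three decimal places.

0.993

positive: 0.05 × 0.1 × (1−0.15) × 0.1 = 0.000425
negative: 0.95 × 0.25 × (1−0.1) × 0.3 = 0.064125
P(negative | x) = 0.064125 / 0.06455 ≈ 0.993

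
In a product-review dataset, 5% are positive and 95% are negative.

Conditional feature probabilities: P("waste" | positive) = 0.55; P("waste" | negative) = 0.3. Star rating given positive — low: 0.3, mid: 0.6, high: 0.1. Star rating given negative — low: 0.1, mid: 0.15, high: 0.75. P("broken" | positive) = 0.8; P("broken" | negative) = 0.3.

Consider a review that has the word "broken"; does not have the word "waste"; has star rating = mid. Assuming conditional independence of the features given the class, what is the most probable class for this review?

negative

positive: 0.05 × (1−0.55) × 0.6 × 0.8 = 0.0108
negative: 0.95 × (1−0.3) × 0.15 × 0.3 = 0.029925
Highest score → negative.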